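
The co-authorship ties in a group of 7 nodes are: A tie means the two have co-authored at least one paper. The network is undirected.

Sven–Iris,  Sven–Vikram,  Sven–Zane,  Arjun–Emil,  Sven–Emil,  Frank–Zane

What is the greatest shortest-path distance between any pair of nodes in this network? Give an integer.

4

Eccentricity of each node (its greatest distance to any other): Arjun:4, Emil:3, Frank:4, Iris:3, Sven:2, Vikram:3, Zane:3.
The maximum eccentricity is 4, realized for instance by the pair Arjun–Frank via Arjun – Emil – Sven – Zane – Frank. So the diameter is 4.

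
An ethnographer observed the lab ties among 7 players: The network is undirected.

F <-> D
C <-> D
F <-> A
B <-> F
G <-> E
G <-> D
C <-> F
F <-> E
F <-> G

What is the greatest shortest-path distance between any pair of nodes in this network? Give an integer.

2

Eccentricity of each node (its greatest distance to any other): A:2, B:2, C:2, D:2, E:2, F:1, G:2.
The maximum eccentricity is 2, realized for instance by the pair A–G via A – F – G. So the diameter is 2.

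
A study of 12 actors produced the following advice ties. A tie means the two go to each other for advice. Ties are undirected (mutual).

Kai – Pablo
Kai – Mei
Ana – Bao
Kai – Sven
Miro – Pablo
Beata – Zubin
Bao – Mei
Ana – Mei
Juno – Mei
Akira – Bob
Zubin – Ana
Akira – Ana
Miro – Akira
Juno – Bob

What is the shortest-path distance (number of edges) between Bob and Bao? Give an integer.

One shortest route is Bob – Juno – Mei – Bao, which uses 3 edges, and at distance 2 from Bob we only reach {Ana, Mei, Miro}, which does not include Bao. So d(Bob,Bao) = 3.

3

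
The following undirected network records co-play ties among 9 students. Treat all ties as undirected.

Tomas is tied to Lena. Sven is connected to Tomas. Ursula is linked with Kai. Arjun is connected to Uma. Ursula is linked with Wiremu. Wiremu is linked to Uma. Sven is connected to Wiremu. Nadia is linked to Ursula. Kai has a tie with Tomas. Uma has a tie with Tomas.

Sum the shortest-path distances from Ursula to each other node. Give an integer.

15

Distances from Ursula: Arjun:3, Kai:1, Lena:3, Nadia:1, Sven:2, Tomas:2, Uma:2, Wiremu:1.
Sum = 3 + 1 + 3 + 1 + 2 + 2 + 2 + 1 = 15.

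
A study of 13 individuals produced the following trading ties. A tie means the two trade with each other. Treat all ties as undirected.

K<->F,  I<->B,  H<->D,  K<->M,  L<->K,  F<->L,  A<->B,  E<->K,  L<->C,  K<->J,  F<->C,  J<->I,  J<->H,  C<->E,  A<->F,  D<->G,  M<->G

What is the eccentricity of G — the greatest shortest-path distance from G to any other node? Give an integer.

5

Distances from G: A:4, B:5, C:4, D:1, E:3, F:3, H:2, I:4, J:3, K:2, L:3, M:1.
The largest is 5 (to B), so the eccentricity of G is 5.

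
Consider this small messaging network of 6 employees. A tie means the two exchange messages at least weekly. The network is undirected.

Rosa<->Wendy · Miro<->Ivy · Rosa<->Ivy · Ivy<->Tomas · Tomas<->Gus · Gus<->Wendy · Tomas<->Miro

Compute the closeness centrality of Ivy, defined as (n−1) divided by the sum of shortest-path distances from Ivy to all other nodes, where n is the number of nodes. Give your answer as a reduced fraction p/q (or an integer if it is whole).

Distances from Ivy: Gus:2, Miro:1, Rosa:1, Tomas:1, Wendy:2. Sum = 7.
n = 6, so closeness = 5/7.

5/7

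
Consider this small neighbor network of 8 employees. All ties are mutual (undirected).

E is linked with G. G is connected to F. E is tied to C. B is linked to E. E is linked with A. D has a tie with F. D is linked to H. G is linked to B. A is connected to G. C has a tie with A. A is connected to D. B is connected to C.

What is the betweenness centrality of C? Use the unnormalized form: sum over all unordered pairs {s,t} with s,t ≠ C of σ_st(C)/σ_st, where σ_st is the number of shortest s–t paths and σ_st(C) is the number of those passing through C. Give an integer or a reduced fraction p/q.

Pairs whose geodesics pass through C — H–B: 1/4; D–B: 1/4; A–B: 1/3.
All other pairs contribute 0.
Summing the contributions gives betweenness(C) = 5/6.

5/6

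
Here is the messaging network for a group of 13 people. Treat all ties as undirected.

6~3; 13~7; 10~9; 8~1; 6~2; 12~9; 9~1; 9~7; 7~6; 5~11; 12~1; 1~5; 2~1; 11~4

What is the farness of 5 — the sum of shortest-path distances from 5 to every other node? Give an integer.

Distances from 5: 1:1, 2:2, 3:4, 4:2, 6:3, 7:3, 8:2, 9:2, 10:3, 11:1, 12:2, 13:4.
Sum = 1 + 2 + 4 + 2 + 3 + 3 + 2 + 2 + 3 + 1 + 2 + 4 = 29.

29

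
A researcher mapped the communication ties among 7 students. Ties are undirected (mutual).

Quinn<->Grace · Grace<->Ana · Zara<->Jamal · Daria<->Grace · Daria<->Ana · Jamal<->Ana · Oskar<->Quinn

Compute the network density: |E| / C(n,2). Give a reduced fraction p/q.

1/3

There are 7 edges and 7 nodes, so the maximum possible is C(7,2) = 21.
Density = 7/21 = 1/3.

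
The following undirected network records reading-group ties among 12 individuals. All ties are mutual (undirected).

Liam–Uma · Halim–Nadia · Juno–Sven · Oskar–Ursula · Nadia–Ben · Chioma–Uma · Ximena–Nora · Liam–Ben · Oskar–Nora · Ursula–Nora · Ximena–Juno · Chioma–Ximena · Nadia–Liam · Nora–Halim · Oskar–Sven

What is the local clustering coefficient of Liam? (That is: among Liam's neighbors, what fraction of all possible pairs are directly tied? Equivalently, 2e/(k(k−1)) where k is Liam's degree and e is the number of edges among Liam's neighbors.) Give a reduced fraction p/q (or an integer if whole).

1/3

Liam's neighbors: Ben, Nadia, and Uma (k = 3).
Possible neighbor pairs: C(3,2) = 3. Edges among them: Ben–Nadia → e = 1.
Clustering(Liam) = 1/3.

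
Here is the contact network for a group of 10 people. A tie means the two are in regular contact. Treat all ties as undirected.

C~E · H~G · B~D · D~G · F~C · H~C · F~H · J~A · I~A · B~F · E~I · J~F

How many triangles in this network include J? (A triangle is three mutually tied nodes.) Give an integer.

J's neighbors are A and F, but none of them are tied to each other, so no triangle contains J.

0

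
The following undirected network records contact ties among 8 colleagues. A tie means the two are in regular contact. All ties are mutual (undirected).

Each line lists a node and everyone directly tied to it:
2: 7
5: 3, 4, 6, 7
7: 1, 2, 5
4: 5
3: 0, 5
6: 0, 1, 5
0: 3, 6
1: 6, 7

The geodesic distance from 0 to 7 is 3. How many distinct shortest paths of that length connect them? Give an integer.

3

The shortest distance is 3. The length-3 paths are: 0–3–5–7; 0–6–5–7; 0–6–1–7.
That gives 3 distinct shortest paths.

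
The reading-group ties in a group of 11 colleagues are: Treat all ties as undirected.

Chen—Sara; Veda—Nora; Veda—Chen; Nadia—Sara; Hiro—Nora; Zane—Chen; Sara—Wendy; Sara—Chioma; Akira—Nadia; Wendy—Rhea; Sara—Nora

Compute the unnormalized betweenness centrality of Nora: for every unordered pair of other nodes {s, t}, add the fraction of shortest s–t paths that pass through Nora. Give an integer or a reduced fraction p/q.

12

Pairs whose geodesics pass through Nora — Rhea–Veda: 1/2; Rhea–Hiro: 1; Nadia–Veda: 1/2; Nadia–Hiro: 1; Akira–Veda: 1/2; Akira–Hiro: 1; Zane–Hiro: 2/2; Veda–Sara: 1/2; Veda–Chioma: 1/2; Veda–Wendy: 1/2; Veda–Hiro: 1; Sara–Hiro: 1; Chen–Hiro: 2/2; Chioma–Hiro: 1 … (+1 more pairs).
All other pairs contribute 0.
Summing the contributions gives betweenness(Nora) = 12.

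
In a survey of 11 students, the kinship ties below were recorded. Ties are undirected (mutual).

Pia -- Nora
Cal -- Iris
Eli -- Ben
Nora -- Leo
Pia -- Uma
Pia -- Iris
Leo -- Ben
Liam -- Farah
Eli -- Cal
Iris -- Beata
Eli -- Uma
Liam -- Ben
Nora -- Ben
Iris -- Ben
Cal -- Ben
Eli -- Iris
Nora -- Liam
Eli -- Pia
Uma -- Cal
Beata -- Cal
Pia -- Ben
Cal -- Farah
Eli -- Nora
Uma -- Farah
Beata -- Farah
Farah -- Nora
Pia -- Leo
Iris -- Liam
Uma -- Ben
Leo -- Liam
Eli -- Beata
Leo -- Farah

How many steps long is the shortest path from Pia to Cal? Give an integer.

2

One shortest route is Pia – Iris – Cal, which uses 2 edges, and Pia and Cal are not directly tied, so nothing shorter exists. So d(Pia,Cal) = 2.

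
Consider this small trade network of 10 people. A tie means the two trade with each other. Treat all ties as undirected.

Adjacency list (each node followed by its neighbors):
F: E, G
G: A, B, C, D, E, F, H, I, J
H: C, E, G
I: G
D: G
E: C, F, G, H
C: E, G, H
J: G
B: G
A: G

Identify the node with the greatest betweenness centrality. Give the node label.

G

Unnormalized betweenness of each node: A:0, B:0, C:0, D:0, E:1, F:0, G:31, H:0, I:0, J:0.
G has the largest value, 31, making it the main broker — the node through which the most shortest paths run.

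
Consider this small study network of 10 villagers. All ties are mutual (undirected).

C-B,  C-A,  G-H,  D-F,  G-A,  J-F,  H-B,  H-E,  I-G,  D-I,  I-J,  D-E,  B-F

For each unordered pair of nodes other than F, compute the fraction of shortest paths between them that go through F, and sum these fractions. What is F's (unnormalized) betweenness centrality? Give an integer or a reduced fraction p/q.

Pairs whose geodesics pass through F — C–D: 1; C–J: 1; B–D: 1; B–J: 1; B–I: 2/3; H–J: 1/2; E–J: 1/2; D–J: 1/2.
All other pairs contribute 0.
Summing the contributions gives betweenness(F) = 37/6.

37/6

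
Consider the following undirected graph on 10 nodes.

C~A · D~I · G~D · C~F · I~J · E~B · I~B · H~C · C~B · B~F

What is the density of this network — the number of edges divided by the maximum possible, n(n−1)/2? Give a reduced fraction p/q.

2/9

There are 10 edges and 10 nodes, so the maximum possible is C(10,2) = 45.
Density = 10/45 = 2/9.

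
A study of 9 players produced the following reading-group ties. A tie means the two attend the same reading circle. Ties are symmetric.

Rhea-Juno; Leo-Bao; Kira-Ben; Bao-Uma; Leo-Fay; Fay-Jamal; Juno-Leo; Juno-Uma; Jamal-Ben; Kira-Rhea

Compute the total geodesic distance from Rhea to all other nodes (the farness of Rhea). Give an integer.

17

Distances from Rhea: Bao:3, Ben:2, Fay:3, Jamal:3, Juno:1, Kira:1, Leo:2, Uma:2.
Sum = 3 + 2 + 3 + 3 + 1 + 1 + 2 + 2 = 17.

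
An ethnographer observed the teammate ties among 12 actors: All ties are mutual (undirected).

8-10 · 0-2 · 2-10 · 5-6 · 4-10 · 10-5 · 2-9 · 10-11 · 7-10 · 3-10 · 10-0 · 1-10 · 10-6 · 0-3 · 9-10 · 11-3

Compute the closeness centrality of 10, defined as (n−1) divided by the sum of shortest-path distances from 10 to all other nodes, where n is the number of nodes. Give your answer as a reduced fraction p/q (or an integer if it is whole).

1

Distances from 10: 0:1, 1:1, 2:1, 3:1, 4:1, 5:1, 6:1, 7:1, 8:1, 9:1, 11:1. Sum = 11.
n = 12, so closeness = 11/11 = 1.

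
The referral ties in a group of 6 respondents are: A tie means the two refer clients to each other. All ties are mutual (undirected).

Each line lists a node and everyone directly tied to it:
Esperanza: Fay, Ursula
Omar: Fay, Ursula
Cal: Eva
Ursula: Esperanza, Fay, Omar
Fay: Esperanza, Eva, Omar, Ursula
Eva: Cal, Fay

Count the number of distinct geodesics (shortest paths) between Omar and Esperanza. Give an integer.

2

The shortest distance is 2. The length-2 paths are: Omar–Fay–Esperanza; Omar–Ursula–Esperanza.
That gives 2 distinct shortest paths.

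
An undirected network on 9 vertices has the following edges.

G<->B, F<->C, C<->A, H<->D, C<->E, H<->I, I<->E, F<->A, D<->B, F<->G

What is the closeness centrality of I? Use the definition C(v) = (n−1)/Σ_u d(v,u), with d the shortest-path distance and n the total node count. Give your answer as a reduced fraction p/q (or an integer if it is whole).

Distances from I: A:3, B:3, C:2, D:2, E:1, F:3, G:4, H:1. Sum = 19.
n = 9, so closeness = 8/19.

8/19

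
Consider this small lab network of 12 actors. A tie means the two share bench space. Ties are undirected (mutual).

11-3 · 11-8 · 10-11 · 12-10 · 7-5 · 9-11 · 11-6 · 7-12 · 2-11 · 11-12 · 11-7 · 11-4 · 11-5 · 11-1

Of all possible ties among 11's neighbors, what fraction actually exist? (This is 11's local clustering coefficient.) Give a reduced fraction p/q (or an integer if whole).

3/55

11's neighbors: 1, 2, 3, 4, 5, 6, 7, 8, 9, 10, and 12 (k = 11).
Possible neighbor pairs: C(11,2) = 55. Edges among them: 5–7, 7–12, 10–12 → e = 3.
Clustering(11) = 3/55.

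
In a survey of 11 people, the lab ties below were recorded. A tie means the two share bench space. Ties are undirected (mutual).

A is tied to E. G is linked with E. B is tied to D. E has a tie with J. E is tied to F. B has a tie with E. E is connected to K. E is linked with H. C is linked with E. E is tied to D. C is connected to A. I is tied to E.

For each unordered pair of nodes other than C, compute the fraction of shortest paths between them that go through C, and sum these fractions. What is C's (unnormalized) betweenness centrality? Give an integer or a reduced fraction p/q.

0

No shortest path between any pair of other nodes passes through C.
Summing the contributions gives betweenness(C) = 0.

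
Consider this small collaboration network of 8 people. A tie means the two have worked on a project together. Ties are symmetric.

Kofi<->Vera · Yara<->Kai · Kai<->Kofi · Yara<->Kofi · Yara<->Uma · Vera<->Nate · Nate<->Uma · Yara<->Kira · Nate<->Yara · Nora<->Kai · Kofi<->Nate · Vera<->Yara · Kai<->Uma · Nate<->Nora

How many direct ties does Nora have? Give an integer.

2

Nora is directly tied to Kai and Nate. That is 2 neighbors, so the degree of Nora is 2.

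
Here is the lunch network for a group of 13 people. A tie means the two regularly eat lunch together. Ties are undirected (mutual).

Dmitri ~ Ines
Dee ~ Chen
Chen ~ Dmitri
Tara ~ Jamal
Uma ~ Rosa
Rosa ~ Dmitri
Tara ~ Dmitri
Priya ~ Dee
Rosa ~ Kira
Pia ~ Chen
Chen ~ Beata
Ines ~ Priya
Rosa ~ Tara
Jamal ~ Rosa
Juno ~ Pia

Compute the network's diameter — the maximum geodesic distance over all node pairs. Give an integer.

Eccentricity of each node (its greatest distance to any other): Beata:4, Chen:3, Dee:4, Dmitri:3, Ines:4, Jamal:5, Juno:5, Kira:5, Pia:4, Priya:4, Rosa:4, Tara:4, Uma:5.
The maximum eccentricity is 5, realized for instance by the pair Uma–Juno via Uma – Rosa – Dmitri – Chen – Pia – Juno. So the diameter is 5.

5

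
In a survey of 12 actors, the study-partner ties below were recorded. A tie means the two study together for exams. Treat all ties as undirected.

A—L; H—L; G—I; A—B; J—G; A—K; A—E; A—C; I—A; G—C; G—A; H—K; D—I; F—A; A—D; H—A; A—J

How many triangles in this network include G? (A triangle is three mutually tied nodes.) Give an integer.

G's neighbors: A, C, I, and J.
Neighbor pairs that are themselves tied: G–A–C; G–A–I; G–A–J. Each forms one triangle with G, for 3 in total.

3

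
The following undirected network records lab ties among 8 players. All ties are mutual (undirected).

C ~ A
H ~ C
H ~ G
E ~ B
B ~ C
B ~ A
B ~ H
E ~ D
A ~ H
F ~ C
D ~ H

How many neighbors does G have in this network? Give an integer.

1

G is directly tied to H. That is 1 neighbor, so the degree of G is 1.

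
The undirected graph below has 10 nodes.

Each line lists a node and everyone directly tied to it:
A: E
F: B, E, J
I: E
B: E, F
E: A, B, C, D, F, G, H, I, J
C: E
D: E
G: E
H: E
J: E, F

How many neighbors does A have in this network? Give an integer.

A is directly tied to E. That is 1 neighbor, so the degree of A is 1.

1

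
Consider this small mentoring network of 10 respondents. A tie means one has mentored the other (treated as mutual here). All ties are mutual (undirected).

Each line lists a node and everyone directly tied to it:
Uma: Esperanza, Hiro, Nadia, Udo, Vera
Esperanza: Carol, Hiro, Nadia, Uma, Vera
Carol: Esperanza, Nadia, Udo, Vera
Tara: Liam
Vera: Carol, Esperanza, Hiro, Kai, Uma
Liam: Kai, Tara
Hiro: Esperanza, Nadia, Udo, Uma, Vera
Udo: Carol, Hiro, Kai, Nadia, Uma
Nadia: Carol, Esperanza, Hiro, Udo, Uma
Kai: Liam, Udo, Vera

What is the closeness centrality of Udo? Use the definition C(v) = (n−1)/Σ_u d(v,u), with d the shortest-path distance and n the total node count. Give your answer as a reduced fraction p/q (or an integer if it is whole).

Distances from Udo: Carol:1, Esperanza:2, Hiro:1, Kai:1, Liam:2, Nadia:1, Tara:3, Uma:1, Vera:2. Sum = 14.
n = 10, so closeness = 9/14.

9/14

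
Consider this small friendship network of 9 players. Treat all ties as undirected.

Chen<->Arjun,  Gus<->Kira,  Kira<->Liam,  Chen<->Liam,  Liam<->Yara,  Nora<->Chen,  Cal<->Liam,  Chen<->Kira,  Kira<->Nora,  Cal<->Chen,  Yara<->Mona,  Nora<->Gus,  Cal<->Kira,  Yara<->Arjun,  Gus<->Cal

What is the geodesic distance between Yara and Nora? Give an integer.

3

One shortest route is Yara – Arjun – Chen – Nora, which uses 3 edges, and at distance 2 from Yara we only reach {Cal, Chen, Kira}, which does not include Nora. So d(Yara,Nora) = 3.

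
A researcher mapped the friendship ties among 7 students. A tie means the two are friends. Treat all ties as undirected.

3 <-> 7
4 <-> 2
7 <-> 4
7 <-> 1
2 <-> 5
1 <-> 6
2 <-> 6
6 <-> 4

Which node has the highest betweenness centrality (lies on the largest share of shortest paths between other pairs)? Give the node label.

Unnormalized betweenness of each node: 1:1, 2:5, 3:0, 4:5, 5:0, 6:5/2, 7:11/2.
7 has the largest value, 11/2, making it the main broker — the node through which the most shortest paths run.

7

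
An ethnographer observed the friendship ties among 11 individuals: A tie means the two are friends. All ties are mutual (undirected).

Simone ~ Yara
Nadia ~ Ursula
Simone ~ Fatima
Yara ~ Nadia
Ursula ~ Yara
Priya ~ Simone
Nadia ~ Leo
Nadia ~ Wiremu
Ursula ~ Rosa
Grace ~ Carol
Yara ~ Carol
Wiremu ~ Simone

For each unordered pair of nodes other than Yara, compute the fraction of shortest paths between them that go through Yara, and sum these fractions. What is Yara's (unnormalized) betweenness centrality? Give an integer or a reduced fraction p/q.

25

Pairs whose geodesics pass through Yara — Nadia–Simone: 1/2; Nadia–Fatima: 1/2; Nadia–Carol: 1; Nadia–Grace: 1; Nadia–Priya: 1/2; Wiremu–Carol: 2/2; Wiremu–Grace: 2/2; Leo–Simone: 1/2; Leo–Fatima: 1/2; Leo–Carol: 1; Leo–Grace: 1; Leo–Priya: 1/2; Rosa–Simone: 1; Rosa–Fatima: 1 … (+14 more pairs).
All other pairs contribute 0.
Summing the contributions gives betweenness(Yara) = 25.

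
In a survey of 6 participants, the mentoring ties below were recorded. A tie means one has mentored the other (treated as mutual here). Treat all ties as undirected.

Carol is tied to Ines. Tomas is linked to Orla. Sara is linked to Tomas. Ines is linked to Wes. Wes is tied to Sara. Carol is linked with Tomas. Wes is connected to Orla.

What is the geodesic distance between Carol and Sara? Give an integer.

2

One shortest route is Carol – Tomas – Sara, which uses 2 edges, and Carol and Sara are not directly tied, so nothing shorter exists. So d(Carol,Sara) = 2.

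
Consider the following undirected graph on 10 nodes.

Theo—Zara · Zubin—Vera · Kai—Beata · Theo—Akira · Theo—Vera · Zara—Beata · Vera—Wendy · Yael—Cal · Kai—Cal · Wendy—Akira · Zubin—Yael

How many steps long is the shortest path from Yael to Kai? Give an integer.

One shortest route is Yael – Cal – Kai, which uses 2 edges, and Yael and Kai are not directly tied, so nothing shorter exists. So d(Yael,Kai) = 2.

2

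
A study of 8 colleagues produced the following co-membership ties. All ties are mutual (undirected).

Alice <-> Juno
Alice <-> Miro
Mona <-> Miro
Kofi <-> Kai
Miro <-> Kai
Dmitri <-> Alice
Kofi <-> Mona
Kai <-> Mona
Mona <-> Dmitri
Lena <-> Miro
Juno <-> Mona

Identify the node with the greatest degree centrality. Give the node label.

Mona

Degrees — Alice:3, Dmitri:2, Juno:2, Kai:3, Kofi:2, Lena:1, Miro:4, Mona:5.
The maximum is 5, attained only by Mona.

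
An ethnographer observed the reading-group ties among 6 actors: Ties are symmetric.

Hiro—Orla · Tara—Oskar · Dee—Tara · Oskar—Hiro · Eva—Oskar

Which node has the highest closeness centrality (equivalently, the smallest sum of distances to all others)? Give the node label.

Oskar

Farness (sum of distances to all others) for each node — Dee:13, Eva:11, Hiro:9, Orla:13, Oskar:7, Tara:9.
The smallest farness is 7, for Oskar, so Oskar has the highest closeness.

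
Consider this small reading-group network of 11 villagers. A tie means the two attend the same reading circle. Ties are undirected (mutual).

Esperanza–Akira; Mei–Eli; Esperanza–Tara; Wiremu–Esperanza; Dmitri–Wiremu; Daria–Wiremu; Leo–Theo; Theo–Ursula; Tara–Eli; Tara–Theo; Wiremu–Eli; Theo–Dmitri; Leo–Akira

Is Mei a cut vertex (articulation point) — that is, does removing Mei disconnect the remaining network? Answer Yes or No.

No

Even without Mei, every remaining node can still reach every other (the residual graph is connected), so Mei is not a cut vertex.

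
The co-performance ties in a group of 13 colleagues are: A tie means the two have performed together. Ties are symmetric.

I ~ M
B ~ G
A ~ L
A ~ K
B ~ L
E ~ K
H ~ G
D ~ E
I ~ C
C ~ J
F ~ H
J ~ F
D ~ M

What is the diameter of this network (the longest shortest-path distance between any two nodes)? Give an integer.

Eccentricity of each node (its greatest distance to any other): A:6, B:6, C:6, D:6, E:6, F:6, G:6, H:6, I:6, J:6, K:6, L:6, M:6.
The maximum eccentricity is 6, realized for instance by the pair F–K via F – H – G – B – L – A – K. So the diameter is 6.

6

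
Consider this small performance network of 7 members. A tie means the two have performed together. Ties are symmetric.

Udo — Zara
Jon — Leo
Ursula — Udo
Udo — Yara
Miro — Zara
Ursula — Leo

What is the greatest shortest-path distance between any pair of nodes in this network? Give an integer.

Eccentricity of each node (its greatest distance to any other): Jon:5, Leo:4, Miro:5, Udo:3, Ursula:3, Yara:4, Zara:4.
The maximum eccentricity is 5, realized for instance by the pair Miro–Jon via Miro – Zara – Udo – Ursula – Leo – Jon. So the diameter is 5.

5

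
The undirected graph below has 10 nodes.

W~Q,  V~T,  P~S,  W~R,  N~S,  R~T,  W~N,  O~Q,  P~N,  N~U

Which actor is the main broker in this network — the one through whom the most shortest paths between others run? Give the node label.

Unnormalized betweenness of each node: N:20, O:0, P:0, Q:8, R:14, S:0, T:8, U:0, V:0, W:26.
W has the largest value, 26, making it the main broker — the node through which the most shortest paths run.

W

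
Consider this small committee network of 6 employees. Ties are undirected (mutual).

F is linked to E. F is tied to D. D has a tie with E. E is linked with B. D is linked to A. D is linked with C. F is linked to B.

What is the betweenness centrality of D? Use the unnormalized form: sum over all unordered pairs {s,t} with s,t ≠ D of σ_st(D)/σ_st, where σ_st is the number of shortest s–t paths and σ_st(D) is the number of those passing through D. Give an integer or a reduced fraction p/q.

7

Pairs whose geodesics pass through D — B–C: 2/2; B–A: 2/2; C–A: 1; C–F: 1; C–E: 1; A–F: 1; A–E: 1.
All other pairs contribute 0.
Summing the contributions gives betweenness(D) = 7.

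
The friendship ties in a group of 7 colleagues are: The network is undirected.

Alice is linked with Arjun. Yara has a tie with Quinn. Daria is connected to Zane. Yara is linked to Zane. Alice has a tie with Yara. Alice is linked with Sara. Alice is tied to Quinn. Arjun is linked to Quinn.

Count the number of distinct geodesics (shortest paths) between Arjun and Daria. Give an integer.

The shortest distance is 4. The length-4 paths are: Arjun–Alice–Yara–Zane–Daria; Arjun–Quinn–Yara–Zane–Daria.
That gives 2 distinct shortest paths.

2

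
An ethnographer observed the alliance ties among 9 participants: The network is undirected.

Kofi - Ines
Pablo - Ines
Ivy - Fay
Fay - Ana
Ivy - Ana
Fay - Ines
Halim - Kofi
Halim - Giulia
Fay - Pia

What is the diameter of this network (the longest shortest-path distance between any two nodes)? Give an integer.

Eccentricity of each node (its greatest distance to any other): Ana:5, Fay:4, Giulia:5, Halim:4, Ines:3, Ivy:5, Kofi:3, Pablo:4, Pia:5.
The maximum eccentricity is 5, realized for instance by the pair Ana–Giulia via Ana – Fay – Ines – Kofi – Halim – Giulia. So the diameter is 5.

5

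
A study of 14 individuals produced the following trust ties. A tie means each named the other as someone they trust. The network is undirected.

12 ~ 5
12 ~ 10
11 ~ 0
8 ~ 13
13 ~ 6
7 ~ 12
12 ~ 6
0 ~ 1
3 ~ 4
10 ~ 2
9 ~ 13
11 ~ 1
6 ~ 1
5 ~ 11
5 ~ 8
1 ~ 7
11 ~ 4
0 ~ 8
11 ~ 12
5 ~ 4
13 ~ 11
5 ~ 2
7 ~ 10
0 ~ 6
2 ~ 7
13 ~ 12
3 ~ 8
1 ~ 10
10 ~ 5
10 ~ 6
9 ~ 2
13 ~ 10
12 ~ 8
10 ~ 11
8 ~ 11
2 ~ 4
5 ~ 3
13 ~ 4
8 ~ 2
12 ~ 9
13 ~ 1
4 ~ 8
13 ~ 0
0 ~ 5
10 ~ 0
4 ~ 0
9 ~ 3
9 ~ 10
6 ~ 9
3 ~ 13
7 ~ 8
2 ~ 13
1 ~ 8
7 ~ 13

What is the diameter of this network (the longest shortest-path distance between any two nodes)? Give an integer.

Eccentricity of each node (its greatest distance to any other): 0:2, 1:2, 2:2, 3:2, 4:2, 5:2, 6:2, 7:2, 8:2, 9:2, 10:2, 11:2, 12:2, 13:2.
The maximum eccentricity is 2, realized for instance by the pair 11–3 via 11 – 13 – 3. So the diameter is 2.

2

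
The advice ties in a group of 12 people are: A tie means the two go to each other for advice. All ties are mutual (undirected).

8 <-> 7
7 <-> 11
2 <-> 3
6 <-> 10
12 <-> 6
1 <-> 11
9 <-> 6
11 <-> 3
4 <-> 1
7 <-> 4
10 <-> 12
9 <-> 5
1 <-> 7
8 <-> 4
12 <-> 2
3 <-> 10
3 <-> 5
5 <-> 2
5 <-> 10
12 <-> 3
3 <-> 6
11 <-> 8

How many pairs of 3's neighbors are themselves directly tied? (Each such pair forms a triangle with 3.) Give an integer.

6

3's neighbors: 2, 5, 6, 10, 11, and 12.
Neighbor pairs that are themselves tied: 3–2–5; 3–2–12; 3–5–10; 3–6–10; 3–6–12; 3–10–12. Each forms one triangle with 3, for 6 in total.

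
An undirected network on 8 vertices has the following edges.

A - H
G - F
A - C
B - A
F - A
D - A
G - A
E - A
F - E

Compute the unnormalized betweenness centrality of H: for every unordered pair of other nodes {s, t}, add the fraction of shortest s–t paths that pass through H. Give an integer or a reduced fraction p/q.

0

No shortest path between any pair of other nodes passes through H.
Summing the contributions gives betweenness(H) = 0.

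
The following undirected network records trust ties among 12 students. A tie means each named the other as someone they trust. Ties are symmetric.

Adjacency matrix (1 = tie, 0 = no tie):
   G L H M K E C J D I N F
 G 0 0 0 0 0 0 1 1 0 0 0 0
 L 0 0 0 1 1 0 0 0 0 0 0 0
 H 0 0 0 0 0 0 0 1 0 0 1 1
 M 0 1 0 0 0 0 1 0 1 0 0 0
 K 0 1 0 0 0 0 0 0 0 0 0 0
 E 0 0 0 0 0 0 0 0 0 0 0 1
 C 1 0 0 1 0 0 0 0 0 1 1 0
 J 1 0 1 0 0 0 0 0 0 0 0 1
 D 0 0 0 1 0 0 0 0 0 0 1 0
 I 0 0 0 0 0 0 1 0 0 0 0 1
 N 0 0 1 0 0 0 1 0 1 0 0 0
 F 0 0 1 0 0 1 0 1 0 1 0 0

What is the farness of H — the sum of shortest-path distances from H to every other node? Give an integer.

25

Distances from H: C:2, D:2, E:2, F:1, G:2, I:2, J:1, K:5, L:4, M:3, N:1.
Sum = 2 + 2 + 2 + 1 + 2 + 2 + 1 + 5 + 4 + 3 + 1 = 25.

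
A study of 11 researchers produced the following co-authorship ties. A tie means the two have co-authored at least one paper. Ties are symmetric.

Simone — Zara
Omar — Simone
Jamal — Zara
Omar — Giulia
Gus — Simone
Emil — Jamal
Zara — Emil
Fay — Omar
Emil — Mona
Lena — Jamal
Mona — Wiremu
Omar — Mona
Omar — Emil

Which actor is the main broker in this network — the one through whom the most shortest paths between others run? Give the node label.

Unnormalized betweenness of each node: Emil:27/2, Fay:0, Giulia:0, Gus:0, Jamal:9, Lena:0, Mona:9, Omar:22, Simone:21/2, Wiremu:0, Zara:5.
Omar has the largest value, 22, making it the main broker — the node through which the most shortest paths run.

Omar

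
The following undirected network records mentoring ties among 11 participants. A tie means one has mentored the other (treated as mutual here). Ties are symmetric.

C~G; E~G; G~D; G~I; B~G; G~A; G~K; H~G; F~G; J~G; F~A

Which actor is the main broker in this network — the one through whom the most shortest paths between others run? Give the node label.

Unnormalized betweenness of each node: A:0, B:0, C:0, D:0, E:0, F:0, G:44, H:0, I:0, J:0, K:0.
G has the largest value, 44, making it the main broker — the node through which the most shortest paths run.

G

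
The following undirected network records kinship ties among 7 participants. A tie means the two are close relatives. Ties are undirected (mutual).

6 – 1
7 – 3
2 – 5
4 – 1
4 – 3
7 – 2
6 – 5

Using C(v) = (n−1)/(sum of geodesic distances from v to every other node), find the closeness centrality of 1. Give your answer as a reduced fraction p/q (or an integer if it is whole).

Distances from 1: 2:3, 3:2, 4:1, 5:2, 6:1, 7:3. Sum = 12.
n = 7, so closeness = 6/12 = 1/2.

1/2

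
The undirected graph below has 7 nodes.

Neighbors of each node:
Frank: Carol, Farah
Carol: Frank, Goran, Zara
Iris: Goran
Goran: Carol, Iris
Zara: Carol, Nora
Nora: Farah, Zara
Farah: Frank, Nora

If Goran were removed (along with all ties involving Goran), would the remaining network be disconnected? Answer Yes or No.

Removing Goran leaves {Carol, Farah, Frank, Nora, and Zara} with no path to {Iris}, so the network splits into 2 components. Goran is a cut vertex.

Yes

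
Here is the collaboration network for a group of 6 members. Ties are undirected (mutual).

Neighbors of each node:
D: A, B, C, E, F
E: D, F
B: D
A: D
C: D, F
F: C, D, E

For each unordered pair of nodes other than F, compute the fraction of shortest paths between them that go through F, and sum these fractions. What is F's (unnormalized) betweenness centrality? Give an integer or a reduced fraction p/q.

1/2

Pairs whose geodesics pass through F — E–C: 1/2.
All other pairs contribute 0.
Summing the contributions gives betweenness(F) = 1/2.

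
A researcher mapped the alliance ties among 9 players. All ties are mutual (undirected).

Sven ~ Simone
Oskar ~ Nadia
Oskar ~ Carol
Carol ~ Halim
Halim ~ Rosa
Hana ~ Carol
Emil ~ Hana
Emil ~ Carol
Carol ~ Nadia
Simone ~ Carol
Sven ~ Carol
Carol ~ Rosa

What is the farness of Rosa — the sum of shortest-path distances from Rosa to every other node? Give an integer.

Distances from Rosa: Carol:1, Emil:2, Halim:1, Hana:2, Nadia:2, Oskar:2, Simone:2, Sven:2.
Sum = 1 + 2 + 1 + 2 + 2 + 2 + 2 + 2 = 14.

14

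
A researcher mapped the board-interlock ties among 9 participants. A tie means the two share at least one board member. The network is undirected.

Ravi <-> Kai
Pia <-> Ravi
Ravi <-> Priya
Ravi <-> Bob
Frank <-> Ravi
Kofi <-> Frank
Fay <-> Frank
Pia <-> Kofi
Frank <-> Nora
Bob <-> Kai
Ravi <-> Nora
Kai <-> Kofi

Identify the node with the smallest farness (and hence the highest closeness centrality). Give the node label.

Ravi

Farness (sum of distances to all others) for each node — Bob:15, Fay:19, Frank:12, Kai:14, Kofi:14, Nora:14, Pia:15, Priya:17, Ravi:10.
The smallest farness is 10, for Ravi, so Ravi has the highest closeness.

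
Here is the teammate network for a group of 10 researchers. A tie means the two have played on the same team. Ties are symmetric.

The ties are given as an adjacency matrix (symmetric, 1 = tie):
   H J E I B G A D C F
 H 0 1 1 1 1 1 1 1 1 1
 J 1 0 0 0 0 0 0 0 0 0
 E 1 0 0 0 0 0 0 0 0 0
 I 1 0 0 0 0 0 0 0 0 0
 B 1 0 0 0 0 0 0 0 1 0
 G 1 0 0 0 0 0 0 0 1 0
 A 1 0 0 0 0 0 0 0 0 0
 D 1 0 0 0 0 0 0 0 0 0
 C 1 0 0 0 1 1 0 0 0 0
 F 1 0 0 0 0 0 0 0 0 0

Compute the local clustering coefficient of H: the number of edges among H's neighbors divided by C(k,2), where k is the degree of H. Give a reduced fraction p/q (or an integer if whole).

1/18

H's neighbors: A, B, C, D, E, F, G, I, and J (k = 9).
Possible neighbor pairs: C(9,2) = 36. Edges among them: B–C, C–G → e = 2.
Clustering(H) = 2/36 = 1/18.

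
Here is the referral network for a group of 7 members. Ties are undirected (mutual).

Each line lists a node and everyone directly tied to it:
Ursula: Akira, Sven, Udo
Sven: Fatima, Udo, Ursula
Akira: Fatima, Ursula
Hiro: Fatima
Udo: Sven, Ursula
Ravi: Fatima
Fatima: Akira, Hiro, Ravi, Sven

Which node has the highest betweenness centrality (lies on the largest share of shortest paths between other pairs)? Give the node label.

Fatima

Unnormalized betweenness of each node: Akira:3/2, Fatima:19/2, Hiro:0, Ravi:0, Sven:9/2, Udo:0, Ursula:3/2.
Fatima has the largest value, 19/2, making it the main broker — the node through which the most shortest paths run.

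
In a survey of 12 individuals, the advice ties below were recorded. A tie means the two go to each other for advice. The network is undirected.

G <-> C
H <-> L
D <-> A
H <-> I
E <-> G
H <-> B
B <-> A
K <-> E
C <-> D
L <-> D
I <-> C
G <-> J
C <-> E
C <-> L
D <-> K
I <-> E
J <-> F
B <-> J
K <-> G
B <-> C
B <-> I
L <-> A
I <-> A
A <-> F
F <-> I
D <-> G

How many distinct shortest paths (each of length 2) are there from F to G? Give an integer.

1

The shortest distance is 2, and the only length-2 path is F–J–G. So there is exactly 1 shortest path.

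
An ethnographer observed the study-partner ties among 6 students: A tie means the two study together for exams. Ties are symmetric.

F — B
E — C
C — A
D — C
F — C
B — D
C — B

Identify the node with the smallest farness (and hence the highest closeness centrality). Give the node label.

C

Farness (sum of distances to all others) for each node — A:9, B:7, C:5, D:8, E:9, F:8.
The smallest farness is 5, for C, so C has the highest closeness.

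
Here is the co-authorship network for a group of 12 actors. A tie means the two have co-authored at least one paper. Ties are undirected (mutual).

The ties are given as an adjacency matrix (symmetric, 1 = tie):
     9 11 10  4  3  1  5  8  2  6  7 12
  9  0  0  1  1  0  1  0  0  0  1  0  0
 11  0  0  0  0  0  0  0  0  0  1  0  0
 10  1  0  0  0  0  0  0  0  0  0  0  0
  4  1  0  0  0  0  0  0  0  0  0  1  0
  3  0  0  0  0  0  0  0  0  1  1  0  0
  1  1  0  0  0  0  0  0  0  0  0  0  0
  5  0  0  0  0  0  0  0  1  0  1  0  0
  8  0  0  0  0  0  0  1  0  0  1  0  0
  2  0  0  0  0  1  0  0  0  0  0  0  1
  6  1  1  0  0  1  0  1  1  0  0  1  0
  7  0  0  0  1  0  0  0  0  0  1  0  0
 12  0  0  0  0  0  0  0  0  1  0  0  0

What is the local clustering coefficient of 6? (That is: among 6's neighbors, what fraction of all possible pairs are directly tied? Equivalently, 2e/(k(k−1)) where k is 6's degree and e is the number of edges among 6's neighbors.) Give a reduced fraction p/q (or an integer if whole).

6's neighbors: 3, 5, 7, 8, 9, and 11 (k = 6).
Possible neighbor pairs: C(6,2) = 15. Edges among them: 5–8 → e = 1.
Clustering(6) = 1/15.

1/15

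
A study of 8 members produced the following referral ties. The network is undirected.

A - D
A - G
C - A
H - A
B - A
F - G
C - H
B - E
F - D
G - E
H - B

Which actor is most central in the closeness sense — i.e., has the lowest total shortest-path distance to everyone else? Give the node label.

A

Farness (sum of distances to all others) for each node — A:9, B:12, C:14, D:13, E:14, F:15, G:11, H:12.
The smallest farness is 9, for A, so A has the highest closeness.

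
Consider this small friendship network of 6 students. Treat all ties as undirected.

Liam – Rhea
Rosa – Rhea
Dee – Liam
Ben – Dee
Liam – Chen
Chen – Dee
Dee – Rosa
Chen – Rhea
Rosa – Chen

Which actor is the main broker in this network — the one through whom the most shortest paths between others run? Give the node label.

Dee

Unnormalized betweenness of each node: Ben:0, Chen:1, Dee:13/3, Liam:2/3, Rhea:1/3, Rosa:2/3.
Dee has the largest value, 13/3, making it the main broker — the node through which the most shortest paths run.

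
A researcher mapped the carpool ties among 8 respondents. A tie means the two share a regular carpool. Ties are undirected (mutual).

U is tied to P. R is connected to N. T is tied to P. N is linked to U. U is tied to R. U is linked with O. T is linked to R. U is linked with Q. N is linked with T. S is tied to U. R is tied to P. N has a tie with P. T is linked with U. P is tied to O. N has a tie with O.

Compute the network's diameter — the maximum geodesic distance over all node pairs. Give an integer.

Eccentricity of each node (its greatest distance to any other): N:2, O:2, P:2, Q:2, R:2, S:2, T:2, U:1.
The maximum eccentricity is 2, realized for instance by the pair Q–S via Q – U – S. So the diameter is 2.

2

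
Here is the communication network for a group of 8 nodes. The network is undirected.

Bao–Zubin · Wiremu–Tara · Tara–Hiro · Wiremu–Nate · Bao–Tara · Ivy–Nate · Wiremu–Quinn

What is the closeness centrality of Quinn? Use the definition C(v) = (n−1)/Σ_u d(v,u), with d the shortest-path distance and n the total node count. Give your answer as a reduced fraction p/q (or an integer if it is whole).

Distances from Quinn: Bao:3, Hiro:3, Ivy:3, Nate:2, Tara:2, Wiremu:1, Zubin:4. Sum = 18.
n = 8, so closeness = 7/18.

7/18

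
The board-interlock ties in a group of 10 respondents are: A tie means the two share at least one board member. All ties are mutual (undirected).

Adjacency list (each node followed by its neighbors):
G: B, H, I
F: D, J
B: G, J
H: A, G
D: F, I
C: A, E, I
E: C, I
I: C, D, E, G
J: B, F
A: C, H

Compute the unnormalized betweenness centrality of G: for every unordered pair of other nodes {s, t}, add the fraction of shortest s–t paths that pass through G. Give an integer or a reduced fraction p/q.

Pairs whose geodesics pass through G — D–H: 1; D–B: 1/2; I–H: 1; I–B: 1; I–J: 1/2; E–H: 1/2; E–B: 1; E–J: 1/2; C–B: 1; C–J: 1/2; A–B: 1; A–J: 1; H–B: 1; H–J: 1 … (+1 more pairs).
All other pairs contribute 0.
Summing the contributions gives betweenness(G) = 25/2.

25/2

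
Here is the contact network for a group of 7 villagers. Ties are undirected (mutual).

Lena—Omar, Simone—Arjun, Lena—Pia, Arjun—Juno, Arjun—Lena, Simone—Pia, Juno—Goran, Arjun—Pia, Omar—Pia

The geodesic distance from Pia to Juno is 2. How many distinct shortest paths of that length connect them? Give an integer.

1

The shortest distance is 2, and the only length-2 path is Pia–Arjun–Juno. So there is exactly 1 shortest path.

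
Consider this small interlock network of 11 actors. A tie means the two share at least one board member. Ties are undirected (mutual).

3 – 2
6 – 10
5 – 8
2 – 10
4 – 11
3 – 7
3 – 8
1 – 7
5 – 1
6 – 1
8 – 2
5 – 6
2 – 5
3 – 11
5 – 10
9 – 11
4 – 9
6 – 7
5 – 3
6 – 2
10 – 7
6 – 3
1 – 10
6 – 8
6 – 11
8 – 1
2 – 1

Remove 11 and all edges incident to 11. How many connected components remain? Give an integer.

Without 11, the remaining ties split the others into: {1, 2, 3, 5, 6, 7, 8, 10}; {4, 9}.
That's 2 separate components.

2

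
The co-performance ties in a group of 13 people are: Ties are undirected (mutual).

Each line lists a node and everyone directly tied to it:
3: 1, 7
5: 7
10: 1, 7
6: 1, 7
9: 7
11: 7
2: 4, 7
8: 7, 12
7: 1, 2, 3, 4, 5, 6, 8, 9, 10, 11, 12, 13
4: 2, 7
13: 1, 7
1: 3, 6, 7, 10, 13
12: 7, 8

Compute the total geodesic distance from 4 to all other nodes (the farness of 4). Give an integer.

22

Distances from 4: 1:2, 2:1, 3:2, 5:2, 6:2, 7:1, 8:2, 9:2, 10:2, 11:2, 12:2, 13:2.
Sum = 2 + 1 + 2 + 2 + 2 + 1 + 2 + 2 + 2 + 2 + 2 + 2 = 22.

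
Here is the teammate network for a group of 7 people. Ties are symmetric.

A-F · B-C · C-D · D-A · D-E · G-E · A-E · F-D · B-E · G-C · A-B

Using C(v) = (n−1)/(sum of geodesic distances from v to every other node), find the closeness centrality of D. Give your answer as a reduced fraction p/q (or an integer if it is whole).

Distances from D: A:1, B:2, C:1, E:1, F:1, G:2. Sum = 8.
n = 7, so closeness = 6/8 = 3/4.

3/4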